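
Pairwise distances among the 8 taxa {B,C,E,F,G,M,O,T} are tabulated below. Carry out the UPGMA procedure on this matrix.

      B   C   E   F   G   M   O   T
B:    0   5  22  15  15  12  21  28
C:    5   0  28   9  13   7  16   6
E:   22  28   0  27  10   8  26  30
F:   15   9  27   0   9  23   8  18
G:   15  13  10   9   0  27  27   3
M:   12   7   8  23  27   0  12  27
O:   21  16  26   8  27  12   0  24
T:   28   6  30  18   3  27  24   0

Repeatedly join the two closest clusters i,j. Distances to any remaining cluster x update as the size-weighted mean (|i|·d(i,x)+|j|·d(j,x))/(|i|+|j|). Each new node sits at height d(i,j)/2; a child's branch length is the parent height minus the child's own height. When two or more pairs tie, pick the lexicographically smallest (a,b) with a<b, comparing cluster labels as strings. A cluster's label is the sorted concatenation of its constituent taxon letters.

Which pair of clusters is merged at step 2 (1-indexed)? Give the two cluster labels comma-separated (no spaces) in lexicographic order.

B,C

step 1: merge (G,T) at d=3; branch lengths G→3/2, T→3/2; new cluster GT
  updated: d(B,GT)=43/2, d(C,GT)=19/2, d(E,GT)=20, d(F,GT)=27/2, d(GT,M)=27, d(GT,O)=51/2
step 2: merge (B,C) at d=5; branch lengths B→5/2, C→5/2; new cluster BC
  updated: d(BC,E)=25, d(BC,F)=12, d(BC,GT)=31/2, d(BC,M)=19/2, d(BC,O)=37/2
step 3: merge (E,M) at d=8; branch lengths E→4, M→4; new cluster EM
  updated: d(BC,EM)=69/4, d(EM,F)=25, d(EM,GT)=47/2, d(EM,O)=19
step 4: merge (F,O) at d=8; branch lengths F→4, O→4; new cluster FO
  updated: d(BC,FO)=61/4, d(EM,FO)=22, d(FO,GT)=39/2
step 5: merge (BC,FO) at d=61/4; branch lengths BC→41/8, FO→29/8; new cluster BCFO
  updated: d(BCFO,EM)=157/8, d(BCFO,GT)=35/2
step 6: merge (BCFO,GT) at d=35/2; branch lengths BCFO→9/8, GT→29/4; new cluster BCFGOT
  updated: d(BCFGOT,EM)=251/12
step 7: merge (BCFGOT,EM) at d=251/12; branch lengths BCFGOT→41/24, EM→155/24; new cluster BCEFGMOT
final tree: ((((B:5/2,C:5/2):41/8,(F:4,O:4):29/8):9/8,(G:3/2,T:3/2):29/4):41/24,(E:4,M:4):155/24)
total length: 1183/24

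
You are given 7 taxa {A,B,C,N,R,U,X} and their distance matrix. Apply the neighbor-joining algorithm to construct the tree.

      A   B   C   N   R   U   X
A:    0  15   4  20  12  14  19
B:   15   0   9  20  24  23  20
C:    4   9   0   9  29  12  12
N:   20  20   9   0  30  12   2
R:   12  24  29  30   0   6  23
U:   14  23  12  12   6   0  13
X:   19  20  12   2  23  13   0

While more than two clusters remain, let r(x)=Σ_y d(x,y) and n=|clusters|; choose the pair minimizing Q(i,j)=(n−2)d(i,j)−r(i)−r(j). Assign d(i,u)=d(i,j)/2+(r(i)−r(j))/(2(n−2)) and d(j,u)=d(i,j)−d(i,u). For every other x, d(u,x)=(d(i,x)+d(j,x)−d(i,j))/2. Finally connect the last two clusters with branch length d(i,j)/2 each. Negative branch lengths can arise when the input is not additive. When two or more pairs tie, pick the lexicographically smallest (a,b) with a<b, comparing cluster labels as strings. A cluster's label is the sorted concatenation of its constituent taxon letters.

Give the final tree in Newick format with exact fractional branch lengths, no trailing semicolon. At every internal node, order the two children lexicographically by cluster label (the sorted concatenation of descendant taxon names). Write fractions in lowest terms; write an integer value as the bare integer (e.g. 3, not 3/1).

((((A:7/3,(R:37/5,U:-7/5):23/3):7/2,(N:9/8,X:7/8):17/2):5/4,B:69/8):3/16,C:3/16)

1. join R+U (d=6, Q=-174) ⇒ RU; edges |R|=37/5, |U|=-7/5
  updated: d(A,RU)=10, d(B,RU)=41/2, d(C,RU)=35/2, d(N,RU)=18, d(RU,X)=15
2. join N+X (d=2, Q=-129) ⇒ NX; edges |N|=9/8, |X|=7/8
  updated: d(A,NX)=37/2, d(B,NX)=19, d(C,NX)=19/2, d(NX,RU)=31/2
3. join A+RU (d=10, Q=-81) ⇒ ARU; edges |A|=7/3, |RU|=23/3
  updated: d(ARU,B)=51/4, d(ARU,C)=23/4, d(ARU,NX)=12
4. join ARU+NX (d=12, Q=-47) ⇒ ANRUX; edges |ARU|=7/2, |NX|=17/2
  updated: d(ANRUX,B)=79/8, d(ANRUX,C)=13/8
5. join ANRUX+B (d=79/8, Q=-41/2) ⇒ ABNRUX; edges |ANRUX|=5/4, |B|=69/8
  updated: d(ABNRUX,C)=3/8
6. join ABNRUX+C (d=3/8) ⇒ ABCNRUX; edges |ABNRUX|=3/16, |C|=3/16
final tree: ((((A:7/3,(R:37/5,U:-7/5):23/3):7/2,(N:9/8,X:7/8):17/2):5/4,B:69/8):3/16,C:3/16)
total length: 161/4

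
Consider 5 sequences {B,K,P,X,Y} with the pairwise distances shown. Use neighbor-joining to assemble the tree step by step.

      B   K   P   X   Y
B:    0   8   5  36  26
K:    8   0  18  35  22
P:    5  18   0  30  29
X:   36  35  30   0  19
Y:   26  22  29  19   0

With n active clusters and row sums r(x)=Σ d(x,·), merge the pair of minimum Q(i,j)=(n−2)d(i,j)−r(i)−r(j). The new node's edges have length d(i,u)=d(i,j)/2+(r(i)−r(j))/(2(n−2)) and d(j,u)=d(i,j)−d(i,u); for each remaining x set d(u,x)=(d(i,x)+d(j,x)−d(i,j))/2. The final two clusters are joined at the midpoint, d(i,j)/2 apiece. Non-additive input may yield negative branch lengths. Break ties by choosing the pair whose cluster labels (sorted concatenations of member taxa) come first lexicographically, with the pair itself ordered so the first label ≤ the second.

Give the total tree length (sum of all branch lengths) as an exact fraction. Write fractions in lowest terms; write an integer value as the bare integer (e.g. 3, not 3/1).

step 1: merge (X,Y) at d=19, Q=-159; branch lengths X→27/2, Y→11/2; new cluster XY
  updated: d(B,XY)=43/2, d(K,XY)=19, d(P,XY)=20
step 2: merge (B,P) at d=5, Q=-135/2; branch lengths B→3/8, P→37/8; new cluster BP
  updated: d(BP,K)=21/2, d(BP,XY)=73/4
step 3: merge (BP,K) at d=21/2, Q=-191/4; branch lengths BP→39/8, K→45/8; new cluster BKP
  updated: d(BKP,XY)=107/8
step 4: merge (BKP,XY) at d=107/8; branch lengths BKP→107/16, XY→107/16; new cluster BKPXY
final tree: (((B:3/8,P:37/8):39/8,K:45/8):107/16,(X:27/2,Y:11/2):107/16)
total length: 383/8

383/8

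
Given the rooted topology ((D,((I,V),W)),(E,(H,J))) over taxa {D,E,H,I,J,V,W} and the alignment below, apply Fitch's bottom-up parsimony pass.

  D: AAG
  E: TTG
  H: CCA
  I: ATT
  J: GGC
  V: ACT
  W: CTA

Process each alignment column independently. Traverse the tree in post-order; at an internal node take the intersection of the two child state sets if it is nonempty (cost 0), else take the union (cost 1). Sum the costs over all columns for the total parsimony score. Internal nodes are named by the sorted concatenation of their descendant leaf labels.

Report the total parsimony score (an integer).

[col 0] IV: children I:{A}, V:{A} ∩→ {A}; cost 0
[col 0] IVW: children IV:{A}, W:{C} ∪→ {A,C}; cost 1
[col 0] DIVW: children D:{A}, IVW:{A,C} ∩→ {A}; cost 0
[col 0] HJ: children H:{C}, J:{G} ∪→ {C,G}; cost 1
[col 0] EHJ: children E:{T}, HJ:{C,G} ∪→ {C,G,T}; cost 1
[col 0] DEHIJVW: children DIVW:{A}, EHJ:{C,G,T} ∪→ {A,C,G,T}; cost 1
[col 1] IV: children I:{T}, V:{C} ∪→ {C,T}; cost 1
[col 1] IVW: children IV:{C,T}, W:{T} ∩→ {T}; cost 0
[col 1] DIVW: children D:{A}, IVW:{T} ∪→ {A,T}; cost 1
[col 1] HJ: children H:{C}, J:{G} ∪→ {C,G}; cost 1
[col 1] EHJ: children E:{T}, HJ:{C,G} ∪→ {C,G,T}; cost 1
[col 1] DEHIJVW: children DIVW:{A,T}, EHJ:{C,G,T} ∩→ {T}; cost 0
[col 2] IV: children I:{T}, V:{T} ∩→ {T}; cost 0
[col 2] IVW: children IV:{T}, W:{A} ∪→ {A,T}; cost 1
[col 2] DIVW: children D:{G}, IVW:{A,T} ∪→ {A,G,T}; cost 1
[col 2] HJ: children H:{A}, J:{C} ∪→ {A,C}; cost 1
[col 2] EHJ: children E:{G}, HJ:{A,C} ∪→ {A,C,G}; cost 1
[col 2] DEHIJVW: children DIVW:{A,G,T}, EHJ:{A,C,G} ∩→ {A,G}; cost 0
per-site changes: [4, 4, 4]; total = 12

12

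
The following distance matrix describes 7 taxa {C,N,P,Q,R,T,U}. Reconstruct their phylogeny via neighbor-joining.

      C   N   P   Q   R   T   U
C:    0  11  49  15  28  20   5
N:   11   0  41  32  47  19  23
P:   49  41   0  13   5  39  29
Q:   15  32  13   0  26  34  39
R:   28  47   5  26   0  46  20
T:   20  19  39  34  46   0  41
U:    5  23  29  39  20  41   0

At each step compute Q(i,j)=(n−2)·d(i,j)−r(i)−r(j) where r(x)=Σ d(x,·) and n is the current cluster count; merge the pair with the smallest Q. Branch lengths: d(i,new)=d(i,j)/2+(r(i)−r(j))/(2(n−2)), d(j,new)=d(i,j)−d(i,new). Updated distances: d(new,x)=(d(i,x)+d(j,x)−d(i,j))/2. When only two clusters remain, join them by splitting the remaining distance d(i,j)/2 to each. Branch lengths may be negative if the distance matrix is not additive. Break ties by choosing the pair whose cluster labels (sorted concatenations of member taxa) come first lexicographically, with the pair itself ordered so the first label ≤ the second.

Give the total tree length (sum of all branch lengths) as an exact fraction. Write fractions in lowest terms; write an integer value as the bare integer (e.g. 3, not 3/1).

step 1: merge (P,R) at d=5, Q=-323; branch lengths P→29/10, R→21/10; new cluster PR
  updated: d(C,PR)=36, d(N,PR)=83/2, d(PR,Q)=17, d(PR,T)=40, d(PR,U)=22
step 2: merge (PR,Q) at d=17, Q=-451/2; branch lengths PR→175/16, Q→97/16; new cluster PQR
  updated: d(C,PQR)=17, d(N,PQR)=113/4, d(PQR,T)=57/2, d(PQR,U)=22
step 3: merge (N,T) at d=19, Q=-531/4; branch lengths N→119/24, T→337/24; new cluster NT
  updated: d(C,NT)=6, d(NT,PQR)=151/8, d(NT,U)=45/2
step 4: merge (C,U) at d=5, Q=-135/2; branch lengths C→-23/8, U→63/8; new cluster CU
  updated: d(CU,NT)=47/4, d(CU,PQR)=17
step 5: merge (CU,NT) at d=47/4, Q=-381/8; branch lengths CU→79/16, NT→109/16; new cluster CNTU
  updated: d(CNTU,PQR)=193/16
step 6: merge (CNTU,PQR) at d=193/16; branch lengths CNTU→193/32, PQR→193/32; new cluster CNPQRTU
final tree: (((C:-23/8,U:63/8):79/16,(N:119/24,T:337/24):109/16):193/32,((P:29/10,R:21/10):175/16,Q:97/16):193/32)
total length: 1117/16

1117/16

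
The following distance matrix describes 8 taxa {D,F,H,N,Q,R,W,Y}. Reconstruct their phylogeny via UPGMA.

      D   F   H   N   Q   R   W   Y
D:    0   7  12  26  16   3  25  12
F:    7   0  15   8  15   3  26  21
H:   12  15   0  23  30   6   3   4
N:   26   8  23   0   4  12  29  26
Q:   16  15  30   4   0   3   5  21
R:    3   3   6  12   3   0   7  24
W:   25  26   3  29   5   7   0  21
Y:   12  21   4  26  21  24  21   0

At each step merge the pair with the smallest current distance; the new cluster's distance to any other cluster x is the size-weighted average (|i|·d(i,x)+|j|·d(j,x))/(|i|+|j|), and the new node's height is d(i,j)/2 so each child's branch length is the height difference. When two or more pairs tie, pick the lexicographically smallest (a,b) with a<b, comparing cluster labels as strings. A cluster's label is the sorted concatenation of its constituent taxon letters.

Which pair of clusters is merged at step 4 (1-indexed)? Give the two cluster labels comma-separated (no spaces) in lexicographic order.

iteration 1: select D,R (d=3); attach at lengths (3/2, 3/2); label the merged cluster DR
  updated: d(DR,F)=5, d(DR,H)=9, d(DR,N)=19, d(DR,Q)=19/2, d(DR,W)=16, d(DR,Y)=18
iteration 2: select H,W (d=3); attach at lengths (3/2, 3/2); label the merged cluster HW
  updated: d(DR,HW)=25/2, d(F,HW)=41/2, d(HW,N)=26, d(HW,Q)=35/2, d(HW,Y)=25/2
iteration 3: select N,Q (d=4); attach at lengths (2, 2); label the merged cluster NQ
  updated: d(DR,NQ)=57/4, d(F,NQ)=23/2, d(HW,NQ)=87/4, d(NQ,Y)=47/2
iteration 4: select DR,F (d=5); attach at lengths (1, 5/2); label the merged cluster DFR
  updated: d(DFR,HW)=91/6, d(DFR,NQ)=40/3, d(DFR,Y)=19
iteration 5: select HW,Y (d=25/2); attach at lengths (19/4, 25/4); label the merged cluster HWY
  updated: d(DFR,HWY)=148/9, d(HWY,NQ)=67/3
iteration 6: select DFR,NQ (d=40/3); attach at lengths (25/6, 14/3); label the merged cluster DFNQR
  updated: d(DFNQR,HWY)=94/5
iteration 7: select DFNQR,HWY (d=94/5); attach at lengths (41/15, 63/20); label the merged cluster DFHNQRWY
final tree: ((((D:3/2,R:3/2):1,F:5/2):25/6,(N:2,Q:2):14/3):41/15,((H:3/2,W:3/2):19/4,Y:25/4):63/20)
total length: 2353/60

DR,F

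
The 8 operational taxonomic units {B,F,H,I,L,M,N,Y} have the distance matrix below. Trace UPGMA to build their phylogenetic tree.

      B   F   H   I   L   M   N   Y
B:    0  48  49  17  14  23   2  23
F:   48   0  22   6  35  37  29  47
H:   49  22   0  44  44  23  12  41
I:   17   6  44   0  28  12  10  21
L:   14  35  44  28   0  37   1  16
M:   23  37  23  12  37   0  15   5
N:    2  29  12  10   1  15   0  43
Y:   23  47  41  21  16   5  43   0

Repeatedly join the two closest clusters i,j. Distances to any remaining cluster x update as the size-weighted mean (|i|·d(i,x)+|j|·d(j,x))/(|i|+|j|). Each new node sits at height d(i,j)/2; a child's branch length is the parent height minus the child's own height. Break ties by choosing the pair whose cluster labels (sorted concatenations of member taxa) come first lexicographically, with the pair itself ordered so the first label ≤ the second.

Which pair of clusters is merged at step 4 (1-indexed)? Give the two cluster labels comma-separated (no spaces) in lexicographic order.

B,LN

1. join L+N (d=1) ⇒ LN; edges |L|=1/2, |N|=1/2
  updated: d(B,LN)=8, d(F,LN)=32, d(H,LN)=28, d(I,LN)=19, d(LN,M)=26, d(LN,Y)=59/2
2. join M+Y (d=5) ⇒ MY; edges |M|=5/2, |Y|=5/2
  updated: d(B,MY)=23, d(F,MY)=42, d(H,MY)=32, d(I,MY)=33/2, d(LN,MY)=111/4
3. join F+I (d=6) ⇒ FI; edges |F|=3, |I|=3
  updated: d(B,FI)=65/2, d(FI,H)=33, d(FI,LN)=51/2, d(FI,MY)=117/4
4. join B+LN (d=8) ⇒ BLN; edges |B|=4, |LN|=7/2
  updated: d(BLN,FI)=167/6, d(BLN,H)=35, d(BLN,MY)=157/6
5. join BLN+MY (d=157/6) ⇒ BLMNY; edges |BLN|=109/12, |MY|=127/12
  updated: d(BLMNY,FI)=142/5, d(BLMNY,H)=169/5
6. join BLMNY+FI (d=142/5) ⇒ BFILMNY; edges |BLMNY|=67/60, |FI|=56/5
  updated: d(BFILMNY,H)=235/7
7. join BFILMNY+H (d=235/7) ⇒ BFHILMNY; edges |BFILMNY|=181/70, |H|=235/14
final tree: ((((B:4,(L:1/2,N:1/2):7/2):109/12,(M:5/2,Y:5/2):127/12):67/60,(F:3,I:3):56/5):181/70,H:235/14)
total length: 29759/420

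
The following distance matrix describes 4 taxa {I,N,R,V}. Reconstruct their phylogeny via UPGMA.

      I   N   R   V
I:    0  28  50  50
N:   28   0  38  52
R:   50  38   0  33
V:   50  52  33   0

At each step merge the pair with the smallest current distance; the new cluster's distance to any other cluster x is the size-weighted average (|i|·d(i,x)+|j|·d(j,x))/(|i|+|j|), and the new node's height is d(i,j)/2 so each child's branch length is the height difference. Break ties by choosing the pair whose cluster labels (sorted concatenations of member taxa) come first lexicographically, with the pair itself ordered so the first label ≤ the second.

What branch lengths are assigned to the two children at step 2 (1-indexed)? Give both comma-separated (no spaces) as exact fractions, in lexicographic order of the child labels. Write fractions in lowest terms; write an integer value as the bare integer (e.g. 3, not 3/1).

33/2,33/2

iteration 1: select I,N (d=28); attach at lengths (14, 14); label the merged cluster IN
  updated: d(IN,R)=44, d(IN,V)=51
iteration 2: select R,V (d=33); attach at lengths (33/2, 33/2); label the merged cluster RV
  updated: d(IN,RV)=95/2
iteration 3: select IN,RV (d=95/2); attach at lengths (39/4, 29/4); label the merged cluster INRV
final tree: ((I:14,N:14):39/4,(R:33/2,V:33/2):29/4)
total length: 78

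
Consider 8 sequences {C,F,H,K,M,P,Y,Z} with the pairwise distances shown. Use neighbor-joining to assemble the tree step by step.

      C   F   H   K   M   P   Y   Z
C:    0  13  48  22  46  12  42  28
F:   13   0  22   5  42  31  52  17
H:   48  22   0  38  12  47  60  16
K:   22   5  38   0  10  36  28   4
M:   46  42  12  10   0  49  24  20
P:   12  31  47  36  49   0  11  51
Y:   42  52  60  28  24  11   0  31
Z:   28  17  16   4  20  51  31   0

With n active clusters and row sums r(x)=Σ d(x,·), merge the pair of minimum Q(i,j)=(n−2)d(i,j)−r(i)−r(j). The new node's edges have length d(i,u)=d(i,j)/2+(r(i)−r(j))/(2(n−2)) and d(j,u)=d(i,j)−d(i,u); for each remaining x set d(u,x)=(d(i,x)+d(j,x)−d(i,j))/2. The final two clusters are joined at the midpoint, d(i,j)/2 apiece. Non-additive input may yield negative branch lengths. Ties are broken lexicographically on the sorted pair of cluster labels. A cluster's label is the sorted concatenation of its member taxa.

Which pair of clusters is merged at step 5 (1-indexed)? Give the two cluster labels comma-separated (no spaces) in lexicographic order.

CPY,F

step 1: merge (P,Y) at d=11, Q=-419; branch lengths P→55/12, Y→77/12; new cluster PY
  updated: d(C,PY)=43/2, d(F,PY)=36, d(H,PY)=48, d(K,PY)=53/2, d(M,PY)=31, d(PY,Z)=71/2
step 2: merge (H,M) at d=12, Q=-285; branch lengths H→83/10, M→37/10; new cluster HM
  updated: d(C,HM)=41, d(F,HM)=26, d(HM,K)=18, d(HM,PY)=67/2, d(HM,Z)=12
step 3: merge (C,PY) at d=43/2, Q=-385/2; branch lengths C→117/16, PY→227/16; new cluster CPY
  updated: d(CPY,F)=55/4, d(CPY,HM)=53/2, d(CPY,K)=27/2, d(CPY,Z)=21
step 4: merge (HM,Z) at d=12, Q=-201/2; branch lengths HM→43/4, Z→5/4; new cluster HMZ
  updated: d(CPY,HMZ)=71/4, d(F,HMZ)=31/2, d(HMZ,K)=5
step 5: merge (CPY,F) at d=55/4, Q=-207/4; branch lengths CPY→153/16, F→67/16; new cluster CFPY
  updated: d(CFPY,HMZ)=39/4, d(CFPY,K)=19/8
step 6: merge (CFPY,HMZ) at d=39/4, Q=-137/8; branch lengths CFPY→57/16, HMZ→99/16; new cluster CFHMPYZ
  updated: d(CFHMPYZ,K)=-19/16
step 7: merge (CFHMPYZ,K) at d=-19/16; branch lengths CFHMPYZ→-19/32, K→-19/32; new cluster CFHKMPYZ
final tree: ((((C:117/16,(P:55/12,Y:77/12):227/16):153/16,F:67/16):57/16,((H:83/10,M:37/10):43/4,Z:5/4):99/16):-19/32,K:-19/32)
total length: 1261/16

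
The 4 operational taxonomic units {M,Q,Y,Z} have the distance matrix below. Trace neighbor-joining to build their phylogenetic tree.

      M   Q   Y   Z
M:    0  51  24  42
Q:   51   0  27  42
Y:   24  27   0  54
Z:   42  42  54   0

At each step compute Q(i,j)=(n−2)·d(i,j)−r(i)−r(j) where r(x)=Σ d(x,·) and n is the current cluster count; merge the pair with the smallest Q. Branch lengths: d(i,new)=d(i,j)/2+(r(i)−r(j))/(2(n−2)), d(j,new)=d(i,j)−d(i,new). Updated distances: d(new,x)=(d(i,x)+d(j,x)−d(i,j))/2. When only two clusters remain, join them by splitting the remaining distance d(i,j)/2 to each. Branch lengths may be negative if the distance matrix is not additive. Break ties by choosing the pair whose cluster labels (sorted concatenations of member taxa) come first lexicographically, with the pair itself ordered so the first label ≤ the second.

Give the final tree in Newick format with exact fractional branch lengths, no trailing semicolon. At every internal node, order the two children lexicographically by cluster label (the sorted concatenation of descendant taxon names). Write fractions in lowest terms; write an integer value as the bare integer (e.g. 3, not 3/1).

(((M:15,Y:9):21/2,Q:33/2):51/4,Z:51/4)

1. join M+Y (d=24, Q=-174) ⇒ MY; edges |M|=15, |Y|=9
  updated: d(MY,Q)=27, d(MY,Z)=36
2. join MY+Q (d=27, Q=-105) ⇒ MQY; edges |MY|=21/2, |Q|=33/2
  updated: d(MQY,Z)=51/2
3. join MQY+Z (d=51/2) ⇒ MQYZ; edges |MQY|=51/4, |Z|=51/4
final tree: (((M:15,Y:9):21/2,Q:33/2):51/4,Z:51/4)
total length: 153/2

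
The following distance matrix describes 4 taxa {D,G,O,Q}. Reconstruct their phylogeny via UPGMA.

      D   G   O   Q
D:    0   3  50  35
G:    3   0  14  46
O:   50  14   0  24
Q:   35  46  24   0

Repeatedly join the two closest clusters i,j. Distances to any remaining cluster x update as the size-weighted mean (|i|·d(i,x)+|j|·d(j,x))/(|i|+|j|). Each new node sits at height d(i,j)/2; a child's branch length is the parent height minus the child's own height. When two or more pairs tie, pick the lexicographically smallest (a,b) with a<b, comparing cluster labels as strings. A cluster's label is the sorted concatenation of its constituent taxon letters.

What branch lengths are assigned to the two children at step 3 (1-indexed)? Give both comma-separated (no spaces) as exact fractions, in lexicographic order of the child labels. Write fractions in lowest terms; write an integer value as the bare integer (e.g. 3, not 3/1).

step 1: merge (D,G) at d=3; branch lengths D→3/2, G→3/2; new cluster DG
  updated: d(DG,O)=32, d(DG,Q)=81/2
step 2: merge (O,Q) at d=24; branch lengths O→12, Q→12; new cluster OQ
  updated: d(DG,OQ)=145/4
step 3: merge (DG,OQ) at d=145/4; branch lengths DG→133/8, OQ→49/8; new cluster DGOQ
final tree: ((D:3/2,G:3/2):133/8,(O:12,Q:12):49/8)
total length: 199/4

133/8,49/8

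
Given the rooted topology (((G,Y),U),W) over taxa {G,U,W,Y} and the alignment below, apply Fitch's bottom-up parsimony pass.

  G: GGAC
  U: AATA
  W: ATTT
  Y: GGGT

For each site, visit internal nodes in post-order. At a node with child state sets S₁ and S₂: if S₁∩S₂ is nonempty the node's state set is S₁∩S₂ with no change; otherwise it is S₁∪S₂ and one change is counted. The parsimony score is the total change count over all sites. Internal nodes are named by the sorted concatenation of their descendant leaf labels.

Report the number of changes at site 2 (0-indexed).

2

[col 0] GY: children G:{G}, Y:{G} ∩→ {G}; cost 0
[col 0] GUY: children GY:{G}, U:{A} ∪→ {A,G}; cost 1
[col 0] GUWY: children GUY:{A,G}, W:{A} ∩→ {A}; cost 0
[col 1] GY: children G:{G}, Y:{G} ∩→ {G}; cost 0
[col 1] GUY: children GY:{G}, U:{A} ∪→ {A,G}; cost 1
[col 1] GUWY: children GUY:{A,G}, W:{T} ∪→ {A,G,T}; cost 1
[col 2] GY: children G:{A}, Y:{G} ∪→ {A,G}; cost 1
[col 2] GUY: children GY:{A,G}, U:{T} ∪→ {A,G,T}; cost 1
[col 2] GUWY: children GUY:{A,G,T}, W:{T} ∩→ {T}; cost 0
[col 3] GY: children G:{C}, Y:{T} ∪→ {C,T}; cost 1
[col 3] GUY: children GY:{C,T}, U:{A} ∪→ {A,C,T}; cost 1
[col 3] GUWY: children GUY:{A,C,T}, W:{T} ∩→ {T}; cost 0
per-site changes: [1, 2, 2, 2]; total = 7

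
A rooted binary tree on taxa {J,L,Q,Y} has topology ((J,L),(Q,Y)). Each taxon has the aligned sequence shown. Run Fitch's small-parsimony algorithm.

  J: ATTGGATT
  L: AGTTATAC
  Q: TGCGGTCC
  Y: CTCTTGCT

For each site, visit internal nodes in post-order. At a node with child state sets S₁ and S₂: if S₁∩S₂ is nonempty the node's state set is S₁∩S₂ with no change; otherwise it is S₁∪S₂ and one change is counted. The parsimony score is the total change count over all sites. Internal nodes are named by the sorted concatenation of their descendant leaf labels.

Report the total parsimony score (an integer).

site 0, node JL: J={A} ∩ L={A} → {A} (+0)
site 0, node QY: Q={T} ∪ Y={C} → {C,T} (+1)
site 0, node JLQY: JL={A} ∪ QY={C,T} → {A,C,T} (+1)
site 1, node JL: J={T} ∪ L={G} → {G,T} (+1)
site 1, node QY: Q={G} ∪ Y={T} → {G,T} (+1)
site 1, node JLQY: JL={G,T} ∩ QY={G,T} → {G,T} (+0)
site 2, node JL: J={T} ∩ L={T} → {T} (+0)
site 2, node QY: Q={C} ∩ Y={C} → {C} (+0)
site 2, node JLQY: JL={T} ∪ QY={C} → {C,T} (+1)
site 3, node JL: J={G} ∪ L={T} → {G,T} (+1)
site 3, node QY: Q={G} ∪ Y={T} → {G,T} (+1)
site 3, node JLQY: JL={G,T} ∩ QY={G,T} → {G,T} (+0)
site 4, node JL: J={G} ∪ L={A} → {A,G} (+1)
site 4, node QY: Q={G} ∪ Y={T} → {G,T} (+1)
site 4, node JLQY: JL={A,G} ∩ QY={G,T} → {G} (+0)
site 5, node JL: J={A} ∪ L={T} → {A,T} (+1)
site 5, node QY: Q={T} ∪ Y={G} → {G,T} (+1)
site 5, node JLQY: JL={A,T} ∩ QY={G,T} → {T} (+0)
site 6, node JL: J={T} ∪ L={A} → {A,T} (+1)
site 6, node QY: Q={C} ∩ Y={C} → {C} (+0)
site 6, node JLQY: JL={A,T} ∪ QY={C} → {A,C,T} (+1)
site 7, node JL: J={T} ∪ L={C} → {C,T} (+1)
site 7, node QY: Q={C} ∪ Y={T} → {C,T} (+1)
site 7, node JLQY: JL={C,T} ∩ QY={C,T} → {C,T} (+0)
per-site changes: [2, 2, 1, 2, 2, 2, 2, 2]; total = 15

15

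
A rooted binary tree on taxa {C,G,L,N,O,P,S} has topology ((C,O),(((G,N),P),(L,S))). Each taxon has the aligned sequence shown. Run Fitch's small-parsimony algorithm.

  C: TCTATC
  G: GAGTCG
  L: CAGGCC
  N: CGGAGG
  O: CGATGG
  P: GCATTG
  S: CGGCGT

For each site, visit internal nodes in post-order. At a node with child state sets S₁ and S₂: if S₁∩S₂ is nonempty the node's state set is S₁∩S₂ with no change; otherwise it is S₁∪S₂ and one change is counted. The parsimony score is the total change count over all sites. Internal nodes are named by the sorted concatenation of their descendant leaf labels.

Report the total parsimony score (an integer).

CO@0: {T} ∪ {C} = {C,T} (union, +1)
GN@0: {G} ∪ {C} = {C,G} (union, +1)
GNP@0: {C,G} ∩ {G} = {G} (intersection, +0)
LS@0: {C} ∩ {C} = {C} (intersection, +0)
GLNPS@0: {G} ∪ {C} = {C,G} (union, +1)
CGLNOPS@0: {C,T} ∩ {C,G} = {C} (intersection, +0)
CO@1: {C} ∪ {G} = {C,G} (union, +1)
GN@1: {A} ∪ {G} = {A,G} (union, +1)
GNP@1: {A,G} ∪ {C} = {A,C,G} (union, +1)
LS@1: {A} ∪ {G} = {A,G} (union, +1)
GLNPS@1: {A,C,G} ∩ {A,G} = {A,G} (intersection, +0)
CGLNOPS@1: {C,G} ∩ {A,G} = {G} (intersection, +0)
CO@2: {T} ∪ {A} = {A,T} (union, +1)
GN@2: {G} ∩ {G} = {G} (intersection, +0)
GNP@2: {G} ∪ {A} = {A,G} (union, +1)
LS@2: {G} ∩ {G} = {G} (intersection, +0)
GLNPS@2: {A,G} ∩ {G} = {G} (intersection, +0)
CGLNOPS@2: {A,T} ∪ {G} = {A,G,T} (union, +1)
CO@3: {A} ∪ {T} = {A,T} (union, +1)
GN@3: {T} ∪ {A} = {A,T} (union, +1)
GNP@3: {A,T} ∩ {T} = {T} (intersection, +0)
LS@3: {G} ∪ {C} = {C,G} (union, +1)
GLNPS@3: {T} ∪ {C,G} = {C,G,T} (union, +1)
CGLNOPS@3: {A,T} ∩ {C,G,T} = {T} (intersection, +0)
CO@4: {T} ∪ {G} = {G,T} (union, +1)
GN@4: {C} ∪ {G} = {C,G} (union, +1)
GNP@4: {C,G} ∪ {T} = {C,G,T} (union, +1)
LS@4: {C} ∪ {G} = {C,G} (union, +1)
GLNPS@4: {C,G,T} ∩ {C,G} = {C,G} (intersection, +0)
CGLNOPS@4: {G,T} ∩ {C,G} = {G} (intersection, +0)
CO@5: {C} ∪ {G} = {C,G} (union, +1)
GN@5: {G} ∩ {G} = {G} (intersection, +0)
GNP@5: {G} ∩ {G} = {G} (intersection, +0)
LS@5: {C} ∪ {T} = {C,T} (union, +1)
GLNPS@5: {G} ∪ {C,T} = {C,G,T} (union, +1)
CGLNOPS@5: {C,G} ∩ {C,G,T} = {C,G} (intersection, +0)
per-site changes: [3, 4, 3, 4, 4, 3]; total = 21

21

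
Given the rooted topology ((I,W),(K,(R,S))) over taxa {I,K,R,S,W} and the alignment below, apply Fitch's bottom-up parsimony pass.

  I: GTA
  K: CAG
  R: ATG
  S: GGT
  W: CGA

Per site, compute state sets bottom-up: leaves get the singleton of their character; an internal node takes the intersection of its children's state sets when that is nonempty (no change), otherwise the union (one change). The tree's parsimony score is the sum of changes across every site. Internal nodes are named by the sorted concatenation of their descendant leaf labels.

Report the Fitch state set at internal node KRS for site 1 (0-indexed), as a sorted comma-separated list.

A,G,T

[col 0] IW: children I:{G}, W:{C} ∪→ {C,G}; cost 1
[col 0] RS: children R:{A}, S:{G} ∪→ {A,G}; cost 1
[col 0] KRS: children K:{C}, RS:{A,G} ∪→ {A,C,G}; cost 1
[col 0] IKRSW: children IW:{C,G}, KRS:{A,C,G} ∩→ {C,G}; cost 0
[col 1] IW: children I:{T}, W:{G} ∪→ {G,T}; cost 1
[col 1] RS: children R:{T}, S:{G} ∪→ {G,T}; cost 1
[col 1] KRS: children K:{A}, RS:{G,T} ∪→ {A,G,T}; cost 1
[col 1] IKRSW: children IW:{G,T}, KRS:{A,G,T} ∩→ {G,T}; cost 0
[col 2] IW: children I:{A}, W:{A} ∩→ {A}; cost 0
[col 2] RS: children R:{G}, S:{T} ∪→ {G,T}; cost 1
[col 2] KRS: children K:{G}, RS:{G,T} ∩→ {G}; cost 0
[col 2] IKRSW: children IW:{A}, KRS:{G} ∪→ {A,G}; cost 1
per-site changes: [3, 3, 2]; total = 8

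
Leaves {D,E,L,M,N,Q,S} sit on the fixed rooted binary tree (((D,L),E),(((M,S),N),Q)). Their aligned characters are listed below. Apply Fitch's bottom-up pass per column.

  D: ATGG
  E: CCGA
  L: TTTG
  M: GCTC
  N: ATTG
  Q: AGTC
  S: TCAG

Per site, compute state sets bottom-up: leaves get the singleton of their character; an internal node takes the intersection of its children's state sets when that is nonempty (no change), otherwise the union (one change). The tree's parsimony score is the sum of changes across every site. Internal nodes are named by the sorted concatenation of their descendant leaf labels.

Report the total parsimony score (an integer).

site 0, node DL: D={A} ∪ L={T} → {A,T} (+1)
site 0, node DEL: DL={A,T} ∪ E={C} → {A,C,T} (+1)
site 0, node MS: M={G} ∪ S={T} → {G,T} (+1)
site 0, node MNS: MS={G,T} ∪ N={A} → {A,G,T} (+1)
site 0, node MNQS: MNS={A,G,T} ∩ Q={A} → {A} (+0)
site 0, node DELMNQS: DEL={A,C,T} ∩ MNQS={A} → {A} (+0)
site 1, node DL: D={T} ∩ L={T} → {T} (+0)
site 1, node DEL: DL={T} ∪ E={C} → {C,T} (+1)
site 1, node MS: M={C} ∩ S={C} → {C} (+0)
site 1, node MNS: MS={C} ∪ N={T} → {C,T} (+1)
site 1, node MNQS: MNS={C,T} ∪ Q={G} → {C,G,T} (+1)
site 1, node DELMNQS: DEL={C,T} ∩ MNQS={C,G,T} → {C,T} (+0)
site 2, node DL: D={G} ∪ L={T} → {G,T} (+1)
site 2, node DEL: DL={G,T} ∩ E={G} → {G} (+0)
site 2, node MS: M={T} ∪ S={A} → {A,T} (+1)
site 2, node MNS: MS={A,T} ∩ N={T} → {T} (+0)
site 2, node MNQS: MNS={T} ∩ Q={T} → {T} (+0)
site 2, node DELMNQS: DEL={G} ∪ MNQS={T} → {G,T} (+1)
site 3, node DL: D={G} ∩ L={G} → {G} (+0)
site 3, node DEL: DL={G} ∪ E={A} → {A,G} (+1)
site 3, node MS: M={C} ∪ S={G} → {C,G} (+1)
site 3, node MNS: MS={C,G} ∩ N={G} → {G} (+0)
site 3, node MNQS: MNS={G} ∪ Q={C} → {C,G} (+1)
site 3, node DELMNQS: DEL={A,G} ∩ MNQS={C,G} → {G} (+0)
per-site changes: [4, 3, 3, 3]; total = 13

13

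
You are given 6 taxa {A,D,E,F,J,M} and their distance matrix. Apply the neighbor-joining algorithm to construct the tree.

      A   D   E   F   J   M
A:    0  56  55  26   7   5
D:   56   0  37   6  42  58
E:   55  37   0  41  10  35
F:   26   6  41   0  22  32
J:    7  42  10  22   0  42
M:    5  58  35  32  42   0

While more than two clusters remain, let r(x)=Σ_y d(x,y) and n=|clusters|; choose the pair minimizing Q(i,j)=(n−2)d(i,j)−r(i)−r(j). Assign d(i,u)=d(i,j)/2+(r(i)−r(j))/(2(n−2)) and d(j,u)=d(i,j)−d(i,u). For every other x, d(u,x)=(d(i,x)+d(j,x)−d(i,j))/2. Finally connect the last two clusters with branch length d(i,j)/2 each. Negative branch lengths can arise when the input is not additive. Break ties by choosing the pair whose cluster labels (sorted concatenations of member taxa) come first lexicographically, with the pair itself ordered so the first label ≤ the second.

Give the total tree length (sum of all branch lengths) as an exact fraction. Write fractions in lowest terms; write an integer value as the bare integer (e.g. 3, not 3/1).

537/8

1. join D+F (d=6, Q=-302) ⇒ DF; edges |D|=12, |F|=-6
  updated: d(A,DF)=38, d(DF,E)=36, d(DF,J)=29, d(DF,M)=42
2. join A+M (d=5, Q=-214) ⇒ AM; edges |A|=-2/3, |M|=17/3
  updated: d(AM,DF)=75/2, d(AM,E)=85/2, d(AM,J)=22
3. join AM+DF (d=75/2, Q=-259/2) ⇒ ADFM; edges |AM|=149/8, |DF|=151/8
  updated: d(ADFM,E)=41/2, d(ADFM,J)=27/4
4. join ADFM+E (d=41/2, Q=-149/4) ⇒ ADEFM; edges |ADFM|=69/8, |E|=95/8
  updated: d(ADEFM,J)=-15/8
5. join ADEFM+J (d=-15/8) ⇒ ADEFJM; edges |ADEFM|=-15/16, |J|=-15/16
final tree: ((((A:-2/3,M:17/3):149/8,(D:12,F:-6):151/8):69/8,E:95/8):-15/16,J:-15/16)
total length: 537/8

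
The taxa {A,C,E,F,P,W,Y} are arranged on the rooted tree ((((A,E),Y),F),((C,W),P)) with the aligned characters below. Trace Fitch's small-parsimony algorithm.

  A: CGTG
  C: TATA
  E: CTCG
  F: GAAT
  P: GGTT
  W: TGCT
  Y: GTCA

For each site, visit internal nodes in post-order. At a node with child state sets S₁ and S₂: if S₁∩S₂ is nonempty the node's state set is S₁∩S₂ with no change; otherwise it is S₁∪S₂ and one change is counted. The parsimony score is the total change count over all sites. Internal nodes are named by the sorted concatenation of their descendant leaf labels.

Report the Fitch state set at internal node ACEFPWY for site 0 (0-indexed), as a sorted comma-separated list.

AE@0: {C} ∩ {C} = {C} (intersection, +0)
AEY@0: {C} ∪ {G} = {C,G} (union, +1)
AEFY@0: {C,G} ∩ {G} = {G} (intersection, +0)
CW@0: {T} ∩ {T} = {T} (intersection, +0)
CPW@0: {T} ∪ {G} = {G,T} (union, +1)
ACEFPWY@0: {G} ∩ {G,T} = {G} (intersection, +0)
AE@1: {G} ∪ {T} = {G,T} (union, +1)
AEY@1: {G,T} ∩ {T} = {T} (intersection, +0)
AEFY@1: {T} ∪ {A} = {A,T} (union, +1)
CW@1: {A} ∪ {G} = {A,G} (union, +1)
CPW@1: {A,G} ∩ {G} = {G} (intersection, +0)
ACEFPWY@1: {A,T} ∪ {G} = {A,G,T} (union, +1)
AE@2: {T} ∪ {C} = {C,T} (union, +1)
AEY@2: {C,T} ∩ {C} = {C} (intersection, +0)
AEFY@2: {C} ∪ {A} = {A,C} (union, +1)
CW@2: {T} ∪ {C} = {C,T} (union, +1)
CPW@2: {C,T} ∩ {T} = {T} (intersection, +0)
ACEFPWY@2: {A,C} ∪ {T} = {A,C,T} (union, +1)
AE@3: {G} ∩ {G} = {G} (intersection, +0)
AEY@3: {G} ∪ {A} = {A,G} (union, +1)
AEFY@3: {A,G} ∪ {T} = {A,G,T} (union, +1)
CW@3: {A} ∪ {T} = {A,T} (union, +1)
CPW@3: {A,T} ∩ {T} = {T} (intersection, +0)
ACEFPWY@3: {A,G,T} ∩ {T} = {T} (intersection, +0)
per-site changes: [2, 4, 4, 3]; total = 13

G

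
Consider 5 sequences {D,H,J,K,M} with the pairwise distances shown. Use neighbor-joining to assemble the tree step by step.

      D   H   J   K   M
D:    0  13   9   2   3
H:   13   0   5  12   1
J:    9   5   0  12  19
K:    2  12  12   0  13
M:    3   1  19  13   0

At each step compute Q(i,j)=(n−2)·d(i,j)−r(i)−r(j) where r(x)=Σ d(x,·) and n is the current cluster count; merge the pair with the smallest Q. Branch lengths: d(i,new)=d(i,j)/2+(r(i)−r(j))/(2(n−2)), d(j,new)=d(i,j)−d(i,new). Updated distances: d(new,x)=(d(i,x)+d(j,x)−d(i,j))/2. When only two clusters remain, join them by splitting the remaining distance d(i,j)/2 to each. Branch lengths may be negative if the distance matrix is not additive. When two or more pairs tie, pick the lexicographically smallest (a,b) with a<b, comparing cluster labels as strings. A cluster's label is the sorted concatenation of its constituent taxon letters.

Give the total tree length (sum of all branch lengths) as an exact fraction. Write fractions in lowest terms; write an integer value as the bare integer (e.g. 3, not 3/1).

143/8

iteration 1: select H,M (d=1, Q=-64); attach at lengths (-1/3, 4/3); label the merged cluster HM
  updated: d(D,HM)=15/2, d(HM,J)=23/2, d(HM,K)=12
iteration 2: select D,K (d=2, Q=-81/2); attach at lengths (-7/8, 23/8); label the merged cluster DK
  updated: d(DK,HM)=35/4, d(DK,J)=19/2
iteration 3: select DK,HM (d=35/4, Q=-119/4); attach at lengths (27/8, 43/8); label the merged cluster DHKM
  updated: d(DHKM,J)=49/8
iteration 4: select DHKM,J (d=49/8); attach at lengths (49/16, 49/16); label the merged cluster DHJKM
final tree: (((D:-7/8,K:23/8):27/8,(H:-1/3,M:4/3):43/8):49/16,J:49/16)
total length: 143/8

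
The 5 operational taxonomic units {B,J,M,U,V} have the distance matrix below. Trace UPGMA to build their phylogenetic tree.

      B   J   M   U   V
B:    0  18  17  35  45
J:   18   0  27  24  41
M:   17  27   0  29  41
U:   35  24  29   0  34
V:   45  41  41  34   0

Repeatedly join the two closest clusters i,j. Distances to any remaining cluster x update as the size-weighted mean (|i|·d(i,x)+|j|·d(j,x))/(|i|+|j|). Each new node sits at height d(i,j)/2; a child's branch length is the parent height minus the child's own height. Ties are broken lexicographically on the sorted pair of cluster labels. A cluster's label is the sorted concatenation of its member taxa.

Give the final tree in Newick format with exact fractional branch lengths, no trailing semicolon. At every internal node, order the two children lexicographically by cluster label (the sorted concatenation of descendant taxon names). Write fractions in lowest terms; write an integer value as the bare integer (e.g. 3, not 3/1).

((((B:17/2,M:17/2):11/4,J:45/4):41/12,U:44/3):131/24,V:161/8)

step 1: merge (B,M) at d=17; branch lengths B→17/2, M→17/2; new cluster BM
  updated: d(BM,J)=45/2, d(BM,U)=32, d(BM,V)=43
step 2: merge (BM,J) at d=45/2; branch lengths BM→11/4, J→45/4; new cluster BJM
  updated: d(BJM,U)=88/3, d(BJM,V)=127/3
step 3: merge (BJM,U) at d=88/3; branch lengths BJM→41/12, U→44/3; new cluster BJMU
  updated: d(BJMU,V)=161/4
step 4: merge (BJMU,V) at d=161/4; branch lengths BJMU→131/24, V→161/8; new cluster BJMUV
final tree: ((((B:17/2,M:17/2):11/4,J:45/4):41/12,U:44/3):131/24,V:161/8)
total length: 224/3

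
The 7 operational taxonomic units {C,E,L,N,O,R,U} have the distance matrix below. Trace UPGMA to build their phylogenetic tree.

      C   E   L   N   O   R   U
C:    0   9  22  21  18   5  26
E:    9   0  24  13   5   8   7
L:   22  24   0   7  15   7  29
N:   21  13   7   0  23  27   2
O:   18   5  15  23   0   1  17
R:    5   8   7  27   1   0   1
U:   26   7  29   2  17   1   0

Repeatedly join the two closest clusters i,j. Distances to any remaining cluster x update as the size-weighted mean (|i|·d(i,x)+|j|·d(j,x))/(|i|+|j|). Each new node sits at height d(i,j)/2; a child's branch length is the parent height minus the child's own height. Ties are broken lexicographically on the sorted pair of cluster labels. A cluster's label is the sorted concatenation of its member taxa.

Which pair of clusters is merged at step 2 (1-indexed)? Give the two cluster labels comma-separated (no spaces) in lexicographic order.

N,U

iteration 1: select O,R (d=1); attach at lengths (1/2, 1/2); label the merged cluster OR
  updated: d(C,OR)=23/2, d(E,OR)=13/2, d(L,OR)=11, d(N,OR)=25, d(OR,U)=9
iteration 2: select N,U (d=2); attach at lengths (1, 1); label the merged cluster NU
  updated: d(C,NU)=47/2, d(E,NU)=10, d(L,NU)=18, d(NU,OR)=17
iteration 3: select E,OR (d=13/2); attach at lengths (13/4, 11/4); label the merged cluster EOR
  updated: d(C,EOR)=32/3, d(EOR,L)=46/3, d(EOR,NU)=44/3
iteration 4: select C,EOR (d=32/3); attach at lengths (16/3, 25/12); label the merged cluster CEOR
  updated: d(CEOR,L)=17, d(CEOR,NU)=135/8
iteration 5: select CEOR,NU (d=135/8); attach at lengths (149/48, 119/16); label the merged cluster CENORU
  updated: d(CENORU,L)=52/3
iteration 6: select CENORU,L (d=52/3); attach at lengths (11/48, 26/3); label the merged cluster CELNORU
final tree: (((C:16/3,(E:13/4,(O:1/2,R:1/2):11/4):25/12):149/48,(N:1,U:1):119/16):11/48,L:26/3)
total length: 1721/48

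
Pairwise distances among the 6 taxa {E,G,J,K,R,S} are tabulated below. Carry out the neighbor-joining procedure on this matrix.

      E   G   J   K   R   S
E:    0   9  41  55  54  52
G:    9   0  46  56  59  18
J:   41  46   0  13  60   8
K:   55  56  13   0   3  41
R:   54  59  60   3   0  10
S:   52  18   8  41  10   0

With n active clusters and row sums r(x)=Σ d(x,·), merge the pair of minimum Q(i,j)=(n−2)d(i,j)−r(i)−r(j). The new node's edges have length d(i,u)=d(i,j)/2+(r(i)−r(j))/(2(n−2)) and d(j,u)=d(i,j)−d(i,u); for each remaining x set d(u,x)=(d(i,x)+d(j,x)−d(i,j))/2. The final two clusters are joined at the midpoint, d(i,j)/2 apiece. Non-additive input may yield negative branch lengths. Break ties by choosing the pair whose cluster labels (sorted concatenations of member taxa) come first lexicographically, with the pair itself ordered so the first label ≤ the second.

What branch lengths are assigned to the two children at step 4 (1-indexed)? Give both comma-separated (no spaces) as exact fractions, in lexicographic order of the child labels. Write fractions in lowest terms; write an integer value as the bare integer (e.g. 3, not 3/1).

25/8,71/8

iteration 1: select E,G (d=9, Q=-363); attach at lengths (59/8, 13/8); label the merged cluster EG
  updated: d(EG,J)=39, d(EG,K)=51, d(EG,R)=52, d(EG,S)=61/2
iteration 2: select K,R (d=3, Q=-224); attach at lengths (-4/3, 13/3); label the merged cluster KR
  updated: d(EG,KR)=50, d(J,KR)=35, d(KR,S)=24
iteration 3: select EG,KR (d=50, Q=-257/2); attach at lengths (221/8, 179/8); label the merged cluster EGKR
  updated: d(EGKR,J)=12, d(EGKR,S)=9/4
iteration 4: select EGKR,J (d=12, Q=-89/4); attach at lengths (25/8, 71/8); label the merged cluster EGJKR
  updated: d(EGJKR,S)=-7/8
iteration 5: select EGJKR,S (d=-7/8); attach at lengths (-7/16, -7/16); label the merged cluster EGJKRS
final tree: ((((E:59/8,G:13/8):221/8,(K:-4/3,R:13/3):179/8):25/8,J:71/8):-7/16,S:-7/16)
total length: 585/8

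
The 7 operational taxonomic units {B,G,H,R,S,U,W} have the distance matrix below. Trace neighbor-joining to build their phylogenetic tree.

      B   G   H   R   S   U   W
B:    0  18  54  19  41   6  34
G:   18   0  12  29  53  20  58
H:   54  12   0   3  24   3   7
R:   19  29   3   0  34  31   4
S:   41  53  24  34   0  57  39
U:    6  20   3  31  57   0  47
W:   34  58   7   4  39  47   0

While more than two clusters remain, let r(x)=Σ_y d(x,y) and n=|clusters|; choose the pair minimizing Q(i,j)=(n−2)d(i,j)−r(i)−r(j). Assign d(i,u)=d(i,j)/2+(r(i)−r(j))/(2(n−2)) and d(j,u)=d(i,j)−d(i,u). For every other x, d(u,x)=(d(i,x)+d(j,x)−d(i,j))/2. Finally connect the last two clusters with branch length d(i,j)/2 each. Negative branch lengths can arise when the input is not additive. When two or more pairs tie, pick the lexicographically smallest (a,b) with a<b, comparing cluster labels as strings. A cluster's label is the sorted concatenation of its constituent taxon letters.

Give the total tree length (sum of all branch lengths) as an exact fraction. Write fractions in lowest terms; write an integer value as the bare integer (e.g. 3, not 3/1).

2311/32

1. join B+U (d=6, Q=-306) ⇒ BU; edges |B|=19/5, |U|=11/5
  updated: d(BU,G)=16, d(BU,H)=51/2, d(BU,R)=22, d(BU,S)=46, d(BU,W)=75/2
2. join BU+G (d=16, Q=-251) ⇒ BGU; edges |BU|=43/8, |G|=85/8
  updated: d(BGU,H)=43/4, d(BGU,R)=35/2, d(BGU,S)=83/2, d(BGU,W)=159/4
3. join R+W (d=4, Q=-545/4) ⇒ RW; edges |R|=-77/24, |W|=173/24
  updated: d(BGU,RW)=213/8, d(H,RW)=3, d(RW,S)=69/2
4. join BGU+S (d=83/2, Q=-767/8) ⇒ BGSU; edges |BGU|=495/32, |S|=833/32
  updated: d(BGSU,H)=-27/8, d(BGSU,RW)=157/16
5. join BGSU+H (d=-27/8, Q=-151/16) ⇒ BGHSU; edges |BGSU|=55/32, |H|=-163/32
  updated: d(BGHSU,RW)=259/32
6. join BGHSU+RW (d=259/32) ⇒ BGHRSUW; edges |BGHSU|=259/64, |RW|=259/64
final tree: (((((B:19/5,U:11/5):43/8,G:85/8):495/32,S:833/32):55/32,H:-163/32):259/64,(R:-77/24,W:173/24):259/64)
total length: 2311/32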